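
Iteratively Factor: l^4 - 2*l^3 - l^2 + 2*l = (l)*(l^3 - 2*l^2 - l + 2) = l*(l + 1)*(l^2 - 3*l + 2) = l*(l - 2)*(l + 1)*(l - 1)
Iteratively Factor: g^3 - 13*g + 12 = (g + 4)*(g^2 - 4*g + 3) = (g - 3)*(g + 4)*(g - 1)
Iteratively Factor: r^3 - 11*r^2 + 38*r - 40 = (r - 5)*(r^2 - 6*r + 8) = (r - 5)*(r - 2)*(r - 4)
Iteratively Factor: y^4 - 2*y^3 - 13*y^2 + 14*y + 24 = (y - 4)*(y^3 + 2*y^2 - 5*y - 6) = (y - 4)*(y + 1)*(y^2 + y - 6) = (y - 4)*(y + 1)*(y + 3)*(y - 2)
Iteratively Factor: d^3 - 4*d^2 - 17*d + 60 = (d - 3)*(d^2 - d - 20) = (d - 3)*(d + 4)*(d - 5)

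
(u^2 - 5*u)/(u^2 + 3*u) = (u - 5)/(u + 3)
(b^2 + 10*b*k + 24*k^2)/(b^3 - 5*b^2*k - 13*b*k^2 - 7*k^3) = (b^2 + 10*b*k + 24*k^2)/(b^3 - 5*b^2*k - 13*b*k^2 - 7*k^3)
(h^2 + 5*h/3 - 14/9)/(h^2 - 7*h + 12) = (9*h^2 + 15*h - 14)/(9*(h^2 - 7*h + 12))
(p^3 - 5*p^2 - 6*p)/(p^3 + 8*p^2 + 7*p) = (p - 6)/(p + 7)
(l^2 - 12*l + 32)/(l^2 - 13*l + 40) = (l - 4)/(l - 5)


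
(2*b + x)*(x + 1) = 2*b*x + 2*b + x^2 + x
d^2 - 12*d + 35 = (d - 7)*(d - 5)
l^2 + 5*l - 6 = (l - 1)*(l + 6)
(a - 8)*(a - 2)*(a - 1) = a^3 - 11*a^2 + 26*a - 16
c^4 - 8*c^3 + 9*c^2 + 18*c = c*(c - 6)*(c - 3)*(c + 1)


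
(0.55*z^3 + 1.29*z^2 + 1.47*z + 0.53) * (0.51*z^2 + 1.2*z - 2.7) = 0.2805*z^5 + 1.3179*z^4 + 0.8127*z^3 - 1.4487*z^2 - 3.333*z - 1.431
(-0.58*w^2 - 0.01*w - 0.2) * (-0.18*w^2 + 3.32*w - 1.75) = 0.1044*w^4 - 1.9238*w^3 + 1.0178*w^2 - 0.6465*w + 0.35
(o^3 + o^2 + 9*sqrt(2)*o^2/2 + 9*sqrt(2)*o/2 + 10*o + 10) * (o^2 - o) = o^5 + 9*sqrt(2)*o^4/2 + 9*o^3 - 9*sqrt(2)*o^2/2 - 10*o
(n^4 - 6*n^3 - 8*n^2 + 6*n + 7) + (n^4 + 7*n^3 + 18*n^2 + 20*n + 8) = 2*n^4 + n^3 + 10*n^2 + 26*n + 15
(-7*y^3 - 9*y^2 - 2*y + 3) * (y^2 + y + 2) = -7*y^5 - 16*y^4 - 25*y^3 - 17*y^2 - y + 6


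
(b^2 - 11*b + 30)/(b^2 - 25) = (b - 6)/(b + 5)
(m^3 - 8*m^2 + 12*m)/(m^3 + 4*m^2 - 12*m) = (m - 6)/(m + 6)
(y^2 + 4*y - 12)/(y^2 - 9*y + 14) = (y + 6)/(y - 7)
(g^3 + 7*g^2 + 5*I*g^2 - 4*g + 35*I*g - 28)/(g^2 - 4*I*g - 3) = (g^3 + g^2*(7 + 5*I) + g*(-4 + 35*I) - 28)/(g^2 - 4*I*g - 3)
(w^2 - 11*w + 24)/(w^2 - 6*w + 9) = (w - 8)/(w - 3)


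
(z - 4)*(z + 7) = z^2 + 3*z - 28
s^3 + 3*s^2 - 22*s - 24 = (s - 4)*(s + 1)*(s + 6)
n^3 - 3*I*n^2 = n^2*(n - 3*I)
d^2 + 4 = (d - 2*I)*(d + 2*I)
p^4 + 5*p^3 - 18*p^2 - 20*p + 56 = (p - 2)^2*(p + 2)*(p + 7)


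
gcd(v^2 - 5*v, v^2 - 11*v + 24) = 1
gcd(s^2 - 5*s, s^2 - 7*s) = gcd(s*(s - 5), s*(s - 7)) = s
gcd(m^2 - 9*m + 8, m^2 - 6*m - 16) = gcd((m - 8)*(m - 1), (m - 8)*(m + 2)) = m - 8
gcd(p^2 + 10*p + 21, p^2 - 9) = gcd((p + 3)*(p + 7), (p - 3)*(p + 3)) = p + 3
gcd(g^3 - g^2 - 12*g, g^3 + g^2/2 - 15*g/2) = g^2 + 3*g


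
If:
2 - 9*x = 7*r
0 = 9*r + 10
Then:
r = -10/9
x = 88/81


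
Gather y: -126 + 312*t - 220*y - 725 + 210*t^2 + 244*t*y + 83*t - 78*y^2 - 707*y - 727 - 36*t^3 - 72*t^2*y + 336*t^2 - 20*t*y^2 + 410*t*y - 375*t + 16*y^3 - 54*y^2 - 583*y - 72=-36*t^3 + 546*t^2 + 20*t + 16*y^3 + y^2*(-20*t - 132) + y*(-72*t^2 + 654*t - 1510) - 1650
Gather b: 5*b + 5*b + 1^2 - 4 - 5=10*b - 8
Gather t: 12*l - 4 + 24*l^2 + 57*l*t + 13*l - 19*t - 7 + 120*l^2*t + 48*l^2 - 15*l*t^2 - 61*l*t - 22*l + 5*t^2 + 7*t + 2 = 72*l^2 + 3*l + t^2*(5 - 15*l) + t*(120*l^2 - 4*l - 12) - 9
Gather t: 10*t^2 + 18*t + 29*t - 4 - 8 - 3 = 10*t^2 + 47*t - 15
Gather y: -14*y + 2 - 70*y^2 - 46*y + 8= -70*y^2 - 60*y + 10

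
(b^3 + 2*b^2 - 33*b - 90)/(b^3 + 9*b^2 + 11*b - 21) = (b^2 - b - 30)/(b^2 + 6*b - 7)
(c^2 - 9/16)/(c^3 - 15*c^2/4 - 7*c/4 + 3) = (c + 3/4)/(c^2 - 3*c - 4)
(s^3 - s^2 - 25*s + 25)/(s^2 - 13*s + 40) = (s^2 + 4*s - 5)/(s - 8)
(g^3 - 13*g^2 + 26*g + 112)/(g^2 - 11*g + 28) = (g^2 - 6*g - 16)/(g - 4)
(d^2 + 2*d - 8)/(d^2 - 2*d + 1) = (d^2 + 2*d - 8)/(d^2 - 2*d + 1)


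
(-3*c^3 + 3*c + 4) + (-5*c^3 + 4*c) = -8*c^3 + 7*c + 4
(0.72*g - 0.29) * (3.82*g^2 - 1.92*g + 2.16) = 2.7504*g^3 - 2.4902*g^2 + 2.112*g - 0.6264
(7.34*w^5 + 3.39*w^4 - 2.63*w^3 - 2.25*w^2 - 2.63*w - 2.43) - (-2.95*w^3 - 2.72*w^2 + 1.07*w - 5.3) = 7.34*w^5 + 3.39*w^4 + 0.32*w^3 + 0.47*w^2 - 3.7*w + 2.87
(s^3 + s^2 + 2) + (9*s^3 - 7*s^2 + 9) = 10*s^3 - 6*s^2 + 11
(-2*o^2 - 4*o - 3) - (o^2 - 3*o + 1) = -3*o^2 - o - 4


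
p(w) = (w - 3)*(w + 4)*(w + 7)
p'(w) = (w - 3)*(w + 4) + (w - 3)*(w + 7) + (w + 4)*(w + 7) = 3*w^2 + 16*w - 5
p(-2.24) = -43.90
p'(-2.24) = -25.79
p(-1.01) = -71.82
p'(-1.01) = -18.10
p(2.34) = -39.08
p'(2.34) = 48.87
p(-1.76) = -55.87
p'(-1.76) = -23.87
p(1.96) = -55.54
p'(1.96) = 37.88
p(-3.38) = -14.32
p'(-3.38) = -24.81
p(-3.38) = -14.32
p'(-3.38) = -24.81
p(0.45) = -84.54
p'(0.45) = 2.81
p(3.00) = 0.00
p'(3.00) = 70.00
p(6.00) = 390.00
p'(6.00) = 199.00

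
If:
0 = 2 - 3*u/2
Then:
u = 4/3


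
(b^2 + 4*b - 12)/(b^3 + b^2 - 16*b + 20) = (b + 6)/(b^2 + 3*b - 10)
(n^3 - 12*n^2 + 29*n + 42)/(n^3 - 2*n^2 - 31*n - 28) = (n - 6)/(n + 4)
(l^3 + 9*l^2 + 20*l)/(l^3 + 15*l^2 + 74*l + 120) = l/(l + 6)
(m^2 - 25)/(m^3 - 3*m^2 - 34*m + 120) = (m + 5)/(m^2 + 2*m - 24)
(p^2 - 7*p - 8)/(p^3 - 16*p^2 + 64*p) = (p + 1)/(p*(p - 8))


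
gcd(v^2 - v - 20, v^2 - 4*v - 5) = v - 5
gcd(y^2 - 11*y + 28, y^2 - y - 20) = 1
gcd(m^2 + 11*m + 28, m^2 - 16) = m + 4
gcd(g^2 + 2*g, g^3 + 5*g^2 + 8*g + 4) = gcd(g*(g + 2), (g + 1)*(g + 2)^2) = g + 2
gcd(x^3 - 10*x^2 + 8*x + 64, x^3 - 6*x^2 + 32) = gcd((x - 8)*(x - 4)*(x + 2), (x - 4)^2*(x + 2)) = x^2 - 2*x - 8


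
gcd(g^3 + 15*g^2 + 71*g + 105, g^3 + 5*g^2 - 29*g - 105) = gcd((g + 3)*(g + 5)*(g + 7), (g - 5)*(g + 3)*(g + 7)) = g^2 + 10*g + 21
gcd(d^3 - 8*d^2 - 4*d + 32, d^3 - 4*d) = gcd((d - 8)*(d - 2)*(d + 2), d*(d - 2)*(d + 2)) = d^2 - 4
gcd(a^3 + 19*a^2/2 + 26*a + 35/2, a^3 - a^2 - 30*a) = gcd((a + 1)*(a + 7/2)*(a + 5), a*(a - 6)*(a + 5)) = a + 5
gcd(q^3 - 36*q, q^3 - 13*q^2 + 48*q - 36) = q - 6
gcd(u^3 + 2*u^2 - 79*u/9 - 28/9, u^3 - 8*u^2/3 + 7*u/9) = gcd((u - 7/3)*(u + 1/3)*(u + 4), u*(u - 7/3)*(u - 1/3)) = u - 7/3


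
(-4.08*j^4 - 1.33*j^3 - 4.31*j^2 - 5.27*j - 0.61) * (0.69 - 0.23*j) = 0.9384*j^5 - 2.5093*j^4 + 0.0736*j^3 - 1.7618*j^2 - 3.496*j - 0.4209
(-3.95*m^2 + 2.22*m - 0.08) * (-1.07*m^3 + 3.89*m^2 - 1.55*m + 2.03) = 4.2265*m^5 - 17.7409*m^4 + 14.8439*m^3 - 11.7707*m^2 + 4.6306*m - 0.1624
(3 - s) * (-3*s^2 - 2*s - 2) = 3*s^3 - 7*s^2 - 4*s - 6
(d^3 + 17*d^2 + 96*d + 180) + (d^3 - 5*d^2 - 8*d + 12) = 2*d^3 + 12*d^2 + 88*d + 192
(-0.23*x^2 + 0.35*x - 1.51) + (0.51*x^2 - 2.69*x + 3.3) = 0.28*x^2 - 2.34*x + 1.79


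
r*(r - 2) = r^2 - 2*r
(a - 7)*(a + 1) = a^2 - 6*a - 7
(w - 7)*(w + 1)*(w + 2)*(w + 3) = w^4 - w^3 - 31*w^2 - 71*w - 42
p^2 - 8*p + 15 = (p - 5)*(p - 3)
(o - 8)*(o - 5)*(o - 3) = o^3 - 16*o^2 + 79*o - 120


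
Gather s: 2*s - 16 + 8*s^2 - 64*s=8*s^2 - 62*s - 16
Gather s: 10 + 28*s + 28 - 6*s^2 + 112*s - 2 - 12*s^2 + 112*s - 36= -18*s^2 + 252*s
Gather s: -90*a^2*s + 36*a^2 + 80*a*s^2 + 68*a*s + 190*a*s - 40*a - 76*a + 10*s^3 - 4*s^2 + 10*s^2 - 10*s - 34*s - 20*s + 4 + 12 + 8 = 36*a^2 - 116*a + 10*s^3 + s^2*(80*a + 6) + s*(-90*a^2 + 258*a - 64) + 24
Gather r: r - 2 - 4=r - 6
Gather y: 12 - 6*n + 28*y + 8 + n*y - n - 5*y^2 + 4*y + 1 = -7*n - 5*y^2 + y*(n + 32) + 21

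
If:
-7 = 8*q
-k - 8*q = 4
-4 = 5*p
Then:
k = 3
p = -4/5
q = -7/8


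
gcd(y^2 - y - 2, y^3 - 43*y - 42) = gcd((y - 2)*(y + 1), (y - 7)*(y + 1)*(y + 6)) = y + 1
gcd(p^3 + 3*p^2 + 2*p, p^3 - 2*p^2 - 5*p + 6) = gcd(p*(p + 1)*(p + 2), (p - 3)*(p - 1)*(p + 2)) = p + 2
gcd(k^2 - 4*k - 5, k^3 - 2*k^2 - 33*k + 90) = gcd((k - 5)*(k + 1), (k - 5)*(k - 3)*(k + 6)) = k - 5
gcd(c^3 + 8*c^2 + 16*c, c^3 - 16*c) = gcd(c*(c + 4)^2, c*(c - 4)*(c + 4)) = c^2 + 4*c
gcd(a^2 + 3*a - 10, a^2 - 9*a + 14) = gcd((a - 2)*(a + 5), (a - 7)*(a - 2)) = a - 2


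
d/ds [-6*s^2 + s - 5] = 1 - 12*s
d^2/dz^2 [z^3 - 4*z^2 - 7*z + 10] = 6*z - 8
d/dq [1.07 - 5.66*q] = -5.66000000000000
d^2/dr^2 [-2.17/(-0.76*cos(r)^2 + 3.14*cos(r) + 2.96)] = (5.013568*(1 - cos(r)^2)^2 - 15.535464*cos(r)^3 + 43.428644*cos(r)^2 + 10.90208*cos(r) - 57.567496)/(-0.76*cos(r)^2 + 3.14*cos(r) + 2.96)^3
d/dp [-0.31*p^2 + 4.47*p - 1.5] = 4.47 - 0.62*p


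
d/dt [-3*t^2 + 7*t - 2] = 7 - 6*t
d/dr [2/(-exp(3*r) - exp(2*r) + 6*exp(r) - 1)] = (6*exp(2*r) + 4*exp(r) - 12)*exp(r)/(exp(3*r) + exp(2*r) - 6*exp(r) + 1)^2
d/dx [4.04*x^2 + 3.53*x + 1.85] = 8.08*x + 3.53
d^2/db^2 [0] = 0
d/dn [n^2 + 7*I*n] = 2*n + 7*I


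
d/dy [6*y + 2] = 6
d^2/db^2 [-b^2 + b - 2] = -2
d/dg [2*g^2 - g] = 4*g - 1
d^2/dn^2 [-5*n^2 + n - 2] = -10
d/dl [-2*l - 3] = -2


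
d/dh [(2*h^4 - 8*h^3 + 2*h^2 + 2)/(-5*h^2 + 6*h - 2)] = 4*(-5*h^5 + 19*h^4 - 28*h^3 + 15*h^2 + 3*h - 3)/(25*h^4 - 60*h^3 + 56*h^2 - 24*h + 4)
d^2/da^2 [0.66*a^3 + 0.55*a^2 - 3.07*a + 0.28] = 3.96*a + 1.1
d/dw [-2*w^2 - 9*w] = -4*w - 9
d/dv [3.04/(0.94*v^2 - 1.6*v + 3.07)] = (4.864 - 5.7152*v)/(0.94*v^2 - 1.6*v + 3.07)^2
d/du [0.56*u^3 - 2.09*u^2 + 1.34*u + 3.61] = 1.68*u^2 - 4.18*u + 1.34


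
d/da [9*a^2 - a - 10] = 18*a - 1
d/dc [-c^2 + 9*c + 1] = 9 - 2*c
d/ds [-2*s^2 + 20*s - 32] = 20 - 4*s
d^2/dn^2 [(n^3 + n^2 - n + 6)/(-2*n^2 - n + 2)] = 2*(n^3 - 78*n^2 - 36*n - 32)/(8*n^6 + 12*n^5 - 18*n^4 - 23*n^3 + 18*n^2 + 12*n - 8)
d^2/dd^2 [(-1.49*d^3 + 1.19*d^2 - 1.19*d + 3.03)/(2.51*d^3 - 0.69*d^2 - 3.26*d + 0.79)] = (9.83317600000004*d^6 - 118.135158*d^5 + 335.315418*d^4 - 176.25355*d^3 - 84.8722679999999*d^2 - 4.62649800000001*d + 63.062468)/(15.813251*d^9 - 13.041207*d^8 - 58.029945*d^7 + 48.478692*d^6 + 67.160364*d^5 - 59.656299*d^4 - 19.284347*d^3 + 23.895525*d^2 - 6.103698*d + 0.493039)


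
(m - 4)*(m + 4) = m^2 - 16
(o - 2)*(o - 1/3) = o^2 - 7*o/3 + 2/3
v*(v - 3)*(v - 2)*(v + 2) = v^4 - 3*v^3 - 4*v^2 + 12*v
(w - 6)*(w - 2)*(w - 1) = w^3 - 9*w^2 + 20*w - 12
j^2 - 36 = (j - 6)*(j + 6)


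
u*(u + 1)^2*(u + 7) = u^4 + 9*u^3 + 15*u^2 + 7*u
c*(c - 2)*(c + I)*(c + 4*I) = c^4 - 2*c^3 + 5*I*c^3 - 4*c^2 - 10*I*c^2 + 8*c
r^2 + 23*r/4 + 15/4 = (r + 3/4)*(r + 5)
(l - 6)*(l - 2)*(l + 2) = l^3 - 6*l^2 - 4*l + 24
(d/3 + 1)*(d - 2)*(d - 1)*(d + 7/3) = d^4/3 + 7*d^3/9 - 7*d^2/3 - 31*d/9 + 14/3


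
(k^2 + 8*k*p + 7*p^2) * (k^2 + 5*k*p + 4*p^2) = k^4 + 13*k^3*p + 51*k^2*p^2 + 67*k*p^3 + 28*p^4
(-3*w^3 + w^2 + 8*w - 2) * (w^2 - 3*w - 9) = -3*w^5 + 10*w^4 + 32*w^3 - 35*w^2 - 66*w + 18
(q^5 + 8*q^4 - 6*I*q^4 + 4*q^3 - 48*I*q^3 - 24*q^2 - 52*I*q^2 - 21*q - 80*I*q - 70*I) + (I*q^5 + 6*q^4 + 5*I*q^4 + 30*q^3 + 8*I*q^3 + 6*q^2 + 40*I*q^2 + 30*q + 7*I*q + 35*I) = q^5 + I*q^5 + 14*q^4 - I*q^4 + 34*q^3 - 40*I*q^3 - 18*q^2 - 12*I*q^2 + 9*q - 73*I*q - 35*I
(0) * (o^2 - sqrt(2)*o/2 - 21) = 0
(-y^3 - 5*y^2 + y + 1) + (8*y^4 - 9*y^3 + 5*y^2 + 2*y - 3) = 8*y^4 - 10*y^3 + 3*y - 2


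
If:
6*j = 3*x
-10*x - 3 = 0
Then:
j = -3/20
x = -3/10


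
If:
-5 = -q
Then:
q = 5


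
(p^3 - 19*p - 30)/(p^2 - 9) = (p^2 - 3*p - 10)/(p - 3)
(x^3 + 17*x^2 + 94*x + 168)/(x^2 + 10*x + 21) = (x^2 + 10*x + 24)/(x + 3)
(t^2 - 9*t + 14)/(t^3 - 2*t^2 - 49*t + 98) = 1/(t + 7)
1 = 1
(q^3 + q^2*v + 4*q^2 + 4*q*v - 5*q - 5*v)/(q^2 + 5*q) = q + v - 1 - v/q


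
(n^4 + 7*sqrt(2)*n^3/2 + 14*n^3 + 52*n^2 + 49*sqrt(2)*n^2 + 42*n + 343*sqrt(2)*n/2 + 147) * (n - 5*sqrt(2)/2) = n^5 + sqrt(2)*n^4 + 14*n^4 + 14*sqrt(2)*n^3 + 69*n^3/2 - 203*n^2 + 83*sqrt(2)*n^2/2 - 1421*n/2 - 105*sqrt(2)*n - 735*sqrt(2)/2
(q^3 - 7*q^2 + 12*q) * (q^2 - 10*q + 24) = q^5 - 17*q^4 + 106*q^3 - 288*q^2 + 288*q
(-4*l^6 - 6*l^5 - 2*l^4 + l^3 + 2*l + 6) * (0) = 0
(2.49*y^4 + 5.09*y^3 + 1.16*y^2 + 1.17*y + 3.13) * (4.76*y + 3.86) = 11.8524*y^5 + 33.8398*y^4 + 25.169*y^3 + 10.0468*y^2 + 19.415*y + 12.0818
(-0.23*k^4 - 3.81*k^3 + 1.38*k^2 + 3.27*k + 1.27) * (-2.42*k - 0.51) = 0.5566*k^5 + 9.3375*k^4 - 1.3965*k^3 - 8.6172*k^2 - 4.7411*k - 0.6477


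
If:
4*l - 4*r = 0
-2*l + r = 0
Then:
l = 0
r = 0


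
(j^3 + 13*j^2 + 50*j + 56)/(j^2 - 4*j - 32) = (j^2 + 9*j + 14)/(j - 8)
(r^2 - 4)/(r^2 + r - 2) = (r - 2)/(r - 1)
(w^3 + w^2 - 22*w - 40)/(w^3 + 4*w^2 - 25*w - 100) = (w + 2)/(w + 5)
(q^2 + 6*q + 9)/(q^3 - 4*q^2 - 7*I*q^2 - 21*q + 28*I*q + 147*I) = (q + 3)/(q^2 - 7*q*(1 + I) + 49*I)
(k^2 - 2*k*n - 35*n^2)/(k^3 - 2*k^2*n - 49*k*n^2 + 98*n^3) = (k + 5*n)/(k^2 + 5*k*n - 14*n^2)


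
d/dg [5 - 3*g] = -3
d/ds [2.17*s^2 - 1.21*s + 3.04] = 4.34*s - 1.21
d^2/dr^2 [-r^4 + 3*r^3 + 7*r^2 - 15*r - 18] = -12*r^2 + 18*r + 14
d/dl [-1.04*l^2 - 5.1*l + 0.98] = -2.08*l - 5.1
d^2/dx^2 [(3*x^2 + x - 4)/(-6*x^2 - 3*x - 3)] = 4*(x^3 + 33*x^2 + 15*x - 3)/(3*(8*x^6 + 12*x^5 + 18*x^4 + 13*x^3 + 9*x^2 + 3*x + 1))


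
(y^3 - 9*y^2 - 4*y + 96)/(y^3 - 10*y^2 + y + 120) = (y - 4)/(y - 5)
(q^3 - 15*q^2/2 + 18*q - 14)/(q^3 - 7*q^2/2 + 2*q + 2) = (2*q - 7)/(2*q + 1)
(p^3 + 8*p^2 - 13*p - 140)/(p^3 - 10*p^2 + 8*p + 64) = (p^2 + 12*p + 35)/(p^2 - 6*p - 16)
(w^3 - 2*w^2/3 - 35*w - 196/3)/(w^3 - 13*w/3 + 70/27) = 9*(w^2 - 3*w - 28)/(9*w^2 - 21*w + 10)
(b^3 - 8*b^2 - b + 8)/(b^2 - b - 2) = (b^2 - 9*b + 8)/(b - 2)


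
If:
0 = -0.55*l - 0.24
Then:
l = -0.44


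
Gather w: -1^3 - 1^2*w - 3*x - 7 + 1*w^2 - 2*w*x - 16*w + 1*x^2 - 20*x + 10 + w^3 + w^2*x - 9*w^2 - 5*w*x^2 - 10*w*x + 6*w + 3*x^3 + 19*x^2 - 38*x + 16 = w^3 + w^2*(x - 8) + w*(-5*x^2 - 12*x - 11) + 3*x^3 + 20*x^2 - 61*x + 18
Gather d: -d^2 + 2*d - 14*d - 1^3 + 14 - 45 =-d^2 - 12*d - 32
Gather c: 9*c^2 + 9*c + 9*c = 9*c^2 + 18*c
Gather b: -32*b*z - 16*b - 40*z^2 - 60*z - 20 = b*(-32*z - 16) - 40*z^2 - 60*z - 20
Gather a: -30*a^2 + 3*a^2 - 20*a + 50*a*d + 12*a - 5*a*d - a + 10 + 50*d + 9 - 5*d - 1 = -27*a^2 + a*(45*d - 9) + 45*d + 18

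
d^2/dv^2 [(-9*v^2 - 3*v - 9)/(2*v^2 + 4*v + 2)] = 15*(v - 2)/(v^4 + 4*v^3 + 6*v^2 + 4*v + 1)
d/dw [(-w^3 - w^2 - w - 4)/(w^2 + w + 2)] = (-w^4 - 2*w^3 - 6*w^2 + 4*w + 2)/(w^4 + 2*w^3 + 5*w^2 + 4*w + 4)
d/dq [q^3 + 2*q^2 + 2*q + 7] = 3*q^2 + 4*q + 2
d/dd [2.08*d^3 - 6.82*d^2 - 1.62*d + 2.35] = 6.24*d^2 - 13.64*d - 1.62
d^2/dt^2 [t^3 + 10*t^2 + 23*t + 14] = 6*t + 20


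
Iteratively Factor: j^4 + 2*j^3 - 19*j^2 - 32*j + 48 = (j - 4)*(j^3 + 6*j^2 + 5*j - 12) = (j - 4)*(j - 1)*(j^2 + 7*j + 12) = (j - 4)*(j - 1)*(j + 3)*(j + 4)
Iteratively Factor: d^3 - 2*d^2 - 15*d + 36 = (d - 3)*(d^2 + d - 12) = (d - 3)*(d + 4)*(d - 3)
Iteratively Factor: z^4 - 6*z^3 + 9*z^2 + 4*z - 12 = (z - 2)*(z^3 - 4*z^2 + z + 6) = (z - 3)*(z - 2)*(z^2 - z - 2) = (z - 3)*(z - 2)*(z + 1)*(z - 2)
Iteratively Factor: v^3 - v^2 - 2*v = (v)*(v^2 - v - 2) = v*(v - 2)*(v + 1)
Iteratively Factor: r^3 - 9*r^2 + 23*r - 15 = (r - 1)*(r^2 - 8*r + 15) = (r - 3)*(r - 1)*(r - 5)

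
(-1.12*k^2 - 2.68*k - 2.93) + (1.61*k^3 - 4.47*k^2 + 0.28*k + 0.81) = 1.61*k^3 - 5.59*k^2 - 2.4*k - 2.12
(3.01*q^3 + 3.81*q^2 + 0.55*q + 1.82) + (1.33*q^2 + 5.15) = 3.01*q^3 + 5.14*q^2 + 0.55*q + 6.97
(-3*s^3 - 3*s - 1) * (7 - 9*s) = 27*s^4 - 21*s^3 + 27*s^2 - 12*s - 7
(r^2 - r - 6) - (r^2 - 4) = -r - 2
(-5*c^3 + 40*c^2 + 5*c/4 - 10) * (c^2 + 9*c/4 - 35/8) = -5*c^5 + 115*c^4/4 + 905*c^3/8 - 2915*c^2/16 - 895*c/32 + 175/4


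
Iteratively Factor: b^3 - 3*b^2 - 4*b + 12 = (b - 3)*(b^2 - 4) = (b - 3)*(b + 2)*(b - 2)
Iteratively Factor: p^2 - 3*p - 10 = (p - 5)*(p + 2)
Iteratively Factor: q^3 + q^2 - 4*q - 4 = (q + 2)*(q^2 - q - 2) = (q - 2)*(q + 2)*(q + 1)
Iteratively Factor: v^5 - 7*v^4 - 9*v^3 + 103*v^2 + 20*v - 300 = (v - 5)*(v^4 - 2*v^3 - 19*v^2 + 8*v + 60) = (v - 5)*(v - 2)*(v^3 - 19*v - 30) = (v - 5)*(v - 2)*(v + 3)*(v^2 - 3*v - 10) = (v - 5)^2*(v - 2)*(v + 3)*(v + 2)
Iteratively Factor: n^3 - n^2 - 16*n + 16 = (n + 4)*(n^2 - 5*n + 4) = (n - 1)*(n + 4)*(n - 4)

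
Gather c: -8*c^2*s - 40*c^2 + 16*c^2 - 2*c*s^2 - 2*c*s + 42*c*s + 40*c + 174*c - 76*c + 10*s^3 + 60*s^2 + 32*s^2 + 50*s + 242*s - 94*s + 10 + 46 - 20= c^2*(-8*s - 24) + c*(-2*s^2 + 40*s + 138) + 10*s^3 + 92*s^2 + 198*s + 36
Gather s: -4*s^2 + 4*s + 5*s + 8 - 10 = -4*s^2 + 9*s - 2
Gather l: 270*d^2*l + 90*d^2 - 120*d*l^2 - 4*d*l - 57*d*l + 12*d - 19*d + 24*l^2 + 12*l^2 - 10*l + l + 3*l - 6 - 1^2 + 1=90*d^2 - 7*d + l^2*(36 - 120*d) + l*(270*d^2 - 61*d - 6) - 6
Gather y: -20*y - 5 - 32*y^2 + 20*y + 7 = 2 - 32*y^2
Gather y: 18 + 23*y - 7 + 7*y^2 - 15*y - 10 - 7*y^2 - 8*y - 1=0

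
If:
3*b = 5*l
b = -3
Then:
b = -3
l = -9/5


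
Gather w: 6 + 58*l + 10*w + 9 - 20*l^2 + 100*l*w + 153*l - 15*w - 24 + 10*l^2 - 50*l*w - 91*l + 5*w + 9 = -10*l^2 + 50*l*w + 120*l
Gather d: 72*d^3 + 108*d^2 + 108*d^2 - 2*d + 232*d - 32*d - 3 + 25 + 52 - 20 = 72*d^3 + 216*d^2 + 198*d + 54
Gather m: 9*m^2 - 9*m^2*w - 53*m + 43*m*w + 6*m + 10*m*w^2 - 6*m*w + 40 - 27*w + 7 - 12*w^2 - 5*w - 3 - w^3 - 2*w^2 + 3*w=m^2*(9 - 9*w) + m*(10*w^2 + 37*w - 47) - w^3 - 14*w^2 - 29*w + 44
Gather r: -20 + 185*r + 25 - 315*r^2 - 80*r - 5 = -315*r^2 + 105*r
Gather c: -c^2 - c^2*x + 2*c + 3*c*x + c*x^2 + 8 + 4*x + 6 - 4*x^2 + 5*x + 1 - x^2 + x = c^2*(-x - 1) + c*(x^2 + 3*x + 2) - 5*x^2 + 10*x + 15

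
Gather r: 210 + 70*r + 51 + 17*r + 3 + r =88*r + 264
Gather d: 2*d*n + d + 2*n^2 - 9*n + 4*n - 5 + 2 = d*(2*n + 1) + 2*n^2 - 5*n - 3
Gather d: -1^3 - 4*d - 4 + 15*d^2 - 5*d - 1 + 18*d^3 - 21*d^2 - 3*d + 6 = 18*d^3 - 6*d^2 - 12*d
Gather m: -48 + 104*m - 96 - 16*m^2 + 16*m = -16*m^2 + 120*m - 144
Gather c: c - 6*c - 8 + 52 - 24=20 - 5*c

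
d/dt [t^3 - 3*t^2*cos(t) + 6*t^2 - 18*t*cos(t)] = 3*t^2*sin(t) + 3*t^2 + 18*t*sin(t) - 6*t*cos(t) + 12*t - 18*cos(t)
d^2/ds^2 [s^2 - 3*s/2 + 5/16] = 2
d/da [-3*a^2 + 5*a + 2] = 5 - 6*a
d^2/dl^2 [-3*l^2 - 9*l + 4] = -6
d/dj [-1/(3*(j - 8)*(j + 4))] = 2*(j - 2)/(3*(j - 8)^2*(j + 4)^2)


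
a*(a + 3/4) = a^2 + 3*a/4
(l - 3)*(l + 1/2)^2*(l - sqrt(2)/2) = l^4 - 2*l^3 - sqrt(2)*l^3/2 - 11*l^2/4 + sqrt(2)*l^2 - 3*l/4 + 11*sqrt(2)*l/8 + 3*sqrt(2)/8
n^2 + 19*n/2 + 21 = (n + 7/2)*(n + 6)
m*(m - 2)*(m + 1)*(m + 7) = m^4 + 6*m^3 - 9*m^2 - 14*m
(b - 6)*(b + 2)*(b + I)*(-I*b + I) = -I*b^4 + b^3 + 5*I*b^3 - 5*b^2 + 8*I*b^2 - 8*b - 12*I*b + 12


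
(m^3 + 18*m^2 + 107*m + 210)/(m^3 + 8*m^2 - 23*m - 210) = (m + 5)/(m - 5)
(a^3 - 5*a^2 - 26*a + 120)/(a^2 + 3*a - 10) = (a^2 - 10*a + 24)/(a - 2)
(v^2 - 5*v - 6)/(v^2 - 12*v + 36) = (v + 1)/(v - 6)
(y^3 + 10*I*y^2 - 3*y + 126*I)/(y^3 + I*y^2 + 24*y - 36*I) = (y + 7*I)/(y - 2*I)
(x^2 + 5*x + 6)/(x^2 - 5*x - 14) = (x + 3)/(x - 7)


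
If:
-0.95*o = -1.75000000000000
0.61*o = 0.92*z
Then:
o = 1.84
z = 1.22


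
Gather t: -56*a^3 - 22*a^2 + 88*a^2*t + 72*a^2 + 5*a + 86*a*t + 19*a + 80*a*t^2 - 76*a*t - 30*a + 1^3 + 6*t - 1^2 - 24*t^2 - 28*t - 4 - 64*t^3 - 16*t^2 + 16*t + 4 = -56*a^3 + 50*a^2 - 6*a - 64*t^3 + t^2*(80*a - 40) + t*(88*a^2 + 10*a - 6)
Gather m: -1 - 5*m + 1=-5*m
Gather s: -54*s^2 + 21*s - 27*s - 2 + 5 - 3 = -54*s^2 - 6*s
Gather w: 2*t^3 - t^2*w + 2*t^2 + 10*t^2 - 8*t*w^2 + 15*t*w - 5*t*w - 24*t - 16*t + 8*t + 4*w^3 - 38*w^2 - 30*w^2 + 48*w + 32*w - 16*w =2*t^3 + 12*t^2 - 32*t + 4*w^3 + w^2*(-8*t - 68) + w*(-t^2 + 10*t + 64)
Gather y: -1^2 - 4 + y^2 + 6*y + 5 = y^2 + 6*y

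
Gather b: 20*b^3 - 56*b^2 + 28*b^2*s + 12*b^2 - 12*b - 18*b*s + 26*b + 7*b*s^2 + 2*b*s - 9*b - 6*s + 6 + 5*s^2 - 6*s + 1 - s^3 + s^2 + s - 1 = 20*b^3 + b^2*(28*s - 44) + b*(7*s^2 - 16*s + 5) - s^3 + 6*s^2 - 11*s + 6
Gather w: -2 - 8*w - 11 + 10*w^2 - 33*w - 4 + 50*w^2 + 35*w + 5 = 60*w^2 - 6*w - 12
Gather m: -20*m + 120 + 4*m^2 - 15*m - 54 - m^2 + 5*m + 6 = 3*m^2 - 30*m + 72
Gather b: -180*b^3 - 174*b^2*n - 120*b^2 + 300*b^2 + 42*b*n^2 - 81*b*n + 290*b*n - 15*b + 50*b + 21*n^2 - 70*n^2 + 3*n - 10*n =-180*b^3 + b^2*(180 - 174*n) + b*(42*n^2 + 209*n + 35) - 49*n^2 - 7*n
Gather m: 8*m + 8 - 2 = 8*m + 6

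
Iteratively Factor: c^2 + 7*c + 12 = (c + 3)*(c + 4)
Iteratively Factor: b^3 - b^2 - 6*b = (b + 2)*(b^2 - 3*b) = b*(b + 2)*(b - 3)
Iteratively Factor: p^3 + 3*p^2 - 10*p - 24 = (p + 2)*(p^2 + p - 12) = (p - 3)*(p + 2)*(p + 4)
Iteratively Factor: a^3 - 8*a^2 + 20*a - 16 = (a - 4)*(a^2 - 4*a + 4) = (a - 4)*(a - 2)*(a - 2)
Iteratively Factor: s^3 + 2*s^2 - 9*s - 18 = (s + 2)*(s^2 - 9) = (s - 3)*(s + 2)*(s + 3)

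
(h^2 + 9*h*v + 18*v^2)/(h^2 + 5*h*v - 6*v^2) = (-h - 3*v)/(-h + v)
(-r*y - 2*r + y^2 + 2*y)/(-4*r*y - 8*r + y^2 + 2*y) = (-r + y)/(-4*r + y)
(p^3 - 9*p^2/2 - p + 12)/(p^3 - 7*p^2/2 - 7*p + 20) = (2*p + 3)/(2*p + 5)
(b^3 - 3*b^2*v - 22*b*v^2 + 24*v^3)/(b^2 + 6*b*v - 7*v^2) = (b^2 - 2*b*v - 24*v^2)/(b + 7*v)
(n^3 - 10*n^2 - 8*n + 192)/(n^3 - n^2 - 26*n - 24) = (n - 8)/(n + 1)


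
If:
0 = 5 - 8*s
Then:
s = 5/8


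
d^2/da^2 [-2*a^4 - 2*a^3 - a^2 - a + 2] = -24*a^2 - 12*a - 2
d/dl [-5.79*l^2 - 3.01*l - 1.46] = -11.58*l - 3.01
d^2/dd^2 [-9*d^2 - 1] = -18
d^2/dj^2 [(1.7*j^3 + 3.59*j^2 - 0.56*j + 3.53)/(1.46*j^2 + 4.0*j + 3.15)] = (-3.5527136788005e-15*j^5 - 5.55519200000009*j^3 + 74.604828*j^2 + 240.35334*j + 165.84661)/(3.112136*j^6 + 25.5792*j^5 + 90.22362*j^4 + 174.376*j^3 + 194.66055*j^2 + 119.07*j + 31.255875)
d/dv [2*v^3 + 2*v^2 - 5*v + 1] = 6*v^2 + 4*v - 5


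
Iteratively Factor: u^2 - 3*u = (u - 3)*(u)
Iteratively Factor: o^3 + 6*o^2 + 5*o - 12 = (o + 4)*(o^2 + 2*o - 3) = (o + 3)*(o + 4)*(o - 1)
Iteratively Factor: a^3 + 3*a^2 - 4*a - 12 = (a + 3)*(a^2 - 4) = (a + 2)*(a + 3)*(a - 2)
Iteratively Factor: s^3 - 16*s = (s)*(s^2 - 16) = s*(s - 4)*(s + 4)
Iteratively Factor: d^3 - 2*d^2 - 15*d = (d + 3)*(d^2 - 5*d) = d*(d + 3)*(d - 5)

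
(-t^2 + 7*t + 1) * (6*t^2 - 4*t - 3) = -6*t^4 + 46*t^3 - 19*t^2 - 25*t - 3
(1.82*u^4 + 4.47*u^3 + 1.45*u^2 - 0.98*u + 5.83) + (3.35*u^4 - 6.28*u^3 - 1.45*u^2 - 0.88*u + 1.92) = 5.17*u^4 - 1.81*u^3 - 1.86*u + 7.75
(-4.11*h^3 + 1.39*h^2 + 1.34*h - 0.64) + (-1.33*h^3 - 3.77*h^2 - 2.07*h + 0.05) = -5.44*h^3 - 2.38*h^2 - 0.73*h - 0.59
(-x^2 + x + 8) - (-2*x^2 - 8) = x^2 + x + 16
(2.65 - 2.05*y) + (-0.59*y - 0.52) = 2.13 - 2.64*y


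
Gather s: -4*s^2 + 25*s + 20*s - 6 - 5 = -4*s^2 + 45*s - 11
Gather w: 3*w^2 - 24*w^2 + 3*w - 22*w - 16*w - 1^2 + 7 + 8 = -21*w^2 - 35*w + 14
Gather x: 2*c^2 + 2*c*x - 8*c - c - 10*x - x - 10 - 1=2*c^2 - 9*c + x*(2*c - 11) - 11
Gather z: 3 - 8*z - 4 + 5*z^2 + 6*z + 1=5*z^2 - 2*z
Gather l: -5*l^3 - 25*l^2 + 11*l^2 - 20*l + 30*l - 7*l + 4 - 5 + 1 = -5*l^3 - 14*l^2 + 3*l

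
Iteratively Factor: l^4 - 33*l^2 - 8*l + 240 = (l - 3)*(l^3 + 3*l^2 - 24*l - 80) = (l - 3)*(l + 4)*(l^2 - l - 20) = (l - 3)*(l + 4)^2*(l - 5)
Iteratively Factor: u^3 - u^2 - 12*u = (u + 3)*(u^2 - 4*u) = u*(u + 3)*(u - 4)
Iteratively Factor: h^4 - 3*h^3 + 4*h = (h - 2)*(h^3 - h^2 - 2*h) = (h - 2)^2*(h^2 + h) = (h - 2)^2*(h + 1)*(h)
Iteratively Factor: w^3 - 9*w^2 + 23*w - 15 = (w - 1)*(w^2 - 8*w + 15) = (w - 3)*(w - 1)*(w - 5)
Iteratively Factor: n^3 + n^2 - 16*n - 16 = (n + 1)*(n^2 - 16) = (n - 4)*(n + 1)*(n + 4)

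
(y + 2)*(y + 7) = y^2 + 9*y + 14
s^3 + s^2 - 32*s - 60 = (s - 6)*(s + 2)*(s + 5)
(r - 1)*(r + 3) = r^2 + 2*r - 3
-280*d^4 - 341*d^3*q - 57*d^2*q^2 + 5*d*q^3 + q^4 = (-8*d + q)*(d + q)*(5*d + q)*(7*d + q)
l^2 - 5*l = l*(l - 5)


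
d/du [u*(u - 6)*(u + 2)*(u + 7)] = 4*u^3 + 9*u^2 - 80*u - 84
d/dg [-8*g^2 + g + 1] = 1 - 16*g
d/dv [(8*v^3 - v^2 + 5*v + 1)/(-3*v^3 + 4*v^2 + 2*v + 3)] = (29*v^4 + 62*v^3 + 59*v^2 - 14*v + 13)/(9*v^6 - 24*v^5 + 4*v^4 - 2*v^3 + 28*v^2 + 12*v + 9)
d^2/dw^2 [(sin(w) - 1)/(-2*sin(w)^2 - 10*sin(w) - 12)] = (sin(w)^5 - 9*sin(w)^4 - 53*sin(w)^3 - 25*sin(w)^2 + 132*sin(w) + 98)/(2*(sin(w)^2 + 5*sin(w) + 6)^3)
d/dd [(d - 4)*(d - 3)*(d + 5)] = 3*d^2 - 4*d - 23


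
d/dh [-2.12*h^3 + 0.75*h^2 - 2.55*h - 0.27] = -6.36*h^2 + 1.5*h - 2.55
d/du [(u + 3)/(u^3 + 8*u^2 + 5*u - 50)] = (-2*u^2 - 7*u - 13)/(u^5 + 11*u^4 + 19*u^3 - 115*u^2 - 200*u + 500)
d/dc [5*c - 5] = 5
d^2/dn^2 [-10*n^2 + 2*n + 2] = -20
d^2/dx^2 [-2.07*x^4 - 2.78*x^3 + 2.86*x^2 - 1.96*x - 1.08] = -24.84*x^2 - 16.68*x + 5.72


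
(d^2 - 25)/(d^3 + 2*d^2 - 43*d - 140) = (d - 5)/(d^2 - 3*d - 28)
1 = 1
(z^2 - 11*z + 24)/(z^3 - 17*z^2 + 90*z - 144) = 1/(z - 6)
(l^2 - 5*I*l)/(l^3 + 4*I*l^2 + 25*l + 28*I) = l*(l - 5*I)/(l^3 + 4*I*l^2 + 25*l + 28*I)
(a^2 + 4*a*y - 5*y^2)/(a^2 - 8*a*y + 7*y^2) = (-a - 5*y)/(-a + 7*y)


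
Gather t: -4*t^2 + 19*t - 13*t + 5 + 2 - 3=-4*t^2 + 6*t + 4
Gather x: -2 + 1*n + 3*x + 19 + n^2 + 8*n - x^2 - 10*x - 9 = n^2 + 9*n - x^2 - 7*x + 8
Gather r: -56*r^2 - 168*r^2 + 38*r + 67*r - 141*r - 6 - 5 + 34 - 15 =-224*r^2 - 36*r + 8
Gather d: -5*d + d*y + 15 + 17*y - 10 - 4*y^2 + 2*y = d*(y - 5) - 4*y^2 + 19*y + 5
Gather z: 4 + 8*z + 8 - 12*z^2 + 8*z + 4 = -12*z^2 + 16*z + 16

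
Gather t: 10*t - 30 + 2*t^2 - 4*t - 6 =2*t^2 + 6*t - 36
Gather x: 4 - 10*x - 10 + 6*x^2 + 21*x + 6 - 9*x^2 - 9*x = -3*x^2 + 2*x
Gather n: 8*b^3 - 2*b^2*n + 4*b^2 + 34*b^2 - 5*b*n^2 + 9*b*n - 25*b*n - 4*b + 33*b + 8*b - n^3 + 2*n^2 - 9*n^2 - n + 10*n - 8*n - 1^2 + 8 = 8*b^3 + 38*b^2 + 37*b - n^3 + n^2*(-5*b - 7) + n*(-2*b^2 - 16*b + 1) + 7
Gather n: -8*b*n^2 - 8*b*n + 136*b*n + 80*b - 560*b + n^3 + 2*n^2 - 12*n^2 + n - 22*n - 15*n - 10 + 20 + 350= -480*b + n^3 + n^2*(-8*b - 10) + n*(128*b - 36) + 360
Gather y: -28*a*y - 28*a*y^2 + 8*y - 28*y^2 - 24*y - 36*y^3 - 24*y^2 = -36*y^3 + y^2*(-28*a - 52) + y*(-28*a - 16)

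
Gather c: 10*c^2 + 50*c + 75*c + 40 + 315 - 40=10*c^2 + 125*c + 315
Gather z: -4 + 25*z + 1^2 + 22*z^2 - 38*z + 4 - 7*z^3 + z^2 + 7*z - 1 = -7*z^3 + 23*z^2 - 6*z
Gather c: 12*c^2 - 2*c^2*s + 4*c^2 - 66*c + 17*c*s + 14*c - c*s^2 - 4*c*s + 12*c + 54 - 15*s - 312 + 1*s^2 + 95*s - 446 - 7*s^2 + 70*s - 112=c^2*(16 - 2*s) + c*(-s^2 + 13*s - 40) - 6*s^2 + 150*s - 816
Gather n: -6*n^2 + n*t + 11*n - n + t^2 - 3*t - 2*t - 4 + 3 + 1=-6*n^2 + n*(t + 10) + t^2 - 5*t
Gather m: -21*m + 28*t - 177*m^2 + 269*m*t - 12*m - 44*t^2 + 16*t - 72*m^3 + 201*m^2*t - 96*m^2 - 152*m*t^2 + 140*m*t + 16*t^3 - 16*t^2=-72*m^3 + m^2*(201*t - 273) + m*(-152*t^2 + 409*t - 33) + 16*t^3 - 60*t^2 + 44*t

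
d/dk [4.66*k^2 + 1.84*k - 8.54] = 9.32*k + 1.84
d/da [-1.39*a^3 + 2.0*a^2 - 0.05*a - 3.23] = -4.17*a^2 + 4.0*a - 0.05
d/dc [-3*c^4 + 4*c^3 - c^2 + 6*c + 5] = -12*c^3 + 12*c^2 - 2*c + 6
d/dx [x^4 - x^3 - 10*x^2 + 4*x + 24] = 4*x^3 - 3*x^2 - 20*x + 4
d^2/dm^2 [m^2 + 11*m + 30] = 2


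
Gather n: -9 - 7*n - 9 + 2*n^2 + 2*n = 2*n^2 - 5*n - 18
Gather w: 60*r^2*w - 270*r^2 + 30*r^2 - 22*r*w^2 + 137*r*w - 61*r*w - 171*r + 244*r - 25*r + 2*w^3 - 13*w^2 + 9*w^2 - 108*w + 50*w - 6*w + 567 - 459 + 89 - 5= -240*r^2 + 48*r + 2*w^3 + w^2*(-22*r - 4) + w*(60*r^2 + 76*r - 64) + 192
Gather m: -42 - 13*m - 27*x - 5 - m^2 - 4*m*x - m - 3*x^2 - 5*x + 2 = -m^2 + m*(-4*x - 14) - 3*x^2 - 32*x - 45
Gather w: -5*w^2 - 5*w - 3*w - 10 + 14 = -5*w^2 - 8*w + 4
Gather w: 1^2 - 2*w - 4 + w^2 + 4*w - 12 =w^2 + 2*w - 15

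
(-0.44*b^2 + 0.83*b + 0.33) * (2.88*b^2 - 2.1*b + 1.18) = -1.2672*b^4 + 3.3144*b^3 - 1.3118*b^2 + 0.2864*b + 0.3894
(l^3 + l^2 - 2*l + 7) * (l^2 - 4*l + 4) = l^5 - 3*l^4 - 2*l^3 + 19*l^2 - 36*l + 28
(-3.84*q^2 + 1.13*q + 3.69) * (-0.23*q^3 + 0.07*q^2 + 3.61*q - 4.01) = 0.8832*q^5 - 0.5287*q^4 - 14.632*q^3 + 19.736*q^2 + 8.7896*q - 14.7969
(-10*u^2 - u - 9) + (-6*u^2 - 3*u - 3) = -16*u^2 - 4*u - 12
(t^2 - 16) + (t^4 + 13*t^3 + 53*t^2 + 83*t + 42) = t^4 + 13*t^3 + 54*t^2 + 83*t + 26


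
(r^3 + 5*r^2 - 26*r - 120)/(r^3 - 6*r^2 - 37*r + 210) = (r + 4)/(r - 7)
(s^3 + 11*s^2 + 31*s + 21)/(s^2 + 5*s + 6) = (s^2 + 8*s + 7)/(s + 2)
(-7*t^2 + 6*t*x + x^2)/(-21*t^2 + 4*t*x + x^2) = (-t + x)/(-3*t + x)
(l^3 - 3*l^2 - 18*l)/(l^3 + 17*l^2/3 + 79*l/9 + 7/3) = 9*l*(l - 6)/(9*l^2 + 24*l + 7)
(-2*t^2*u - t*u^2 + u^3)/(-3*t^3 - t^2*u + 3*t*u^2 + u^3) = u*(2*t - u)/(3*t^2 - 2*t*u - u^2)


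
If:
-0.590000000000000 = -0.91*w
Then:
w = 0.65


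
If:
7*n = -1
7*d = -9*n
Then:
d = 9/49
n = -1/7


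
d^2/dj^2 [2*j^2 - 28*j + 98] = 4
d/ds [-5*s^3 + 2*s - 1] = 2 - 15*s^2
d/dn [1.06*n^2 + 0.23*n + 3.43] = 2.12*n + 0.23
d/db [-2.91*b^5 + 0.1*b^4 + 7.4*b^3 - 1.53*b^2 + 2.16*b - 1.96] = -14.55*b^4 + 0.4*b^3 + 22.2*b^2 - 3.06*b + 2.16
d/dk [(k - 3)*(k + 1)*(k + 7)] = 3*k^2 + 10*k - 17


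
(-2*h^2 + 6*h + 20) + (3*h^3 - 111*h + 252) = 3*h^3 - 2*h^2 - 105*h + 272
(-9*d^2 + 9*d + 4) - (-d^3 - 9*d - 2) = d^3 - 9*d^2 + 18*d + 6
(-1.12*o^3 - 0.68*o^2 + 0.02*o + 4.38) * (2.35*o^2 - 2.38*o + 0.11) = -2.632*o^5 + 1.0676*o^4 + 1.5422*o^3 + 10.1706*o^2 - 10.4222*o + 0.4818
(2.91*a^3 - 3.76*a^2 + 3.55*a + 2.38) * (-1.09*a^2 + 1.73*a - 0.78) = -3.1719*a^5 + 9.1327*a^4 - 12.6441*a^3 + 6.4801*a^2 + 1.3484*a - 1.8564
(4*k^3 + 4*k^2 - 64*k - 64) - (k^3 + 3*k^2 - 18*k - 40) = 3*k^3 + k^2 - 46*k - 24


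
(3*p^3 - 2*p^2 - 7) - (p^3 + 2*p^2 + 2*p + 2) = 2*p^3 - 4*p^2 - 2*p - 9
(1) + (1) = 2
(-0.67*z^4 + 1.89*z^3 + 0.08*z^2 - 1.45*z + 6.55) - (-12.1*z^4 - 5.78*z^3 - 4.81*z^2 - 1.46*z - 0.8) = 11.43*z^4 + 7.67*z^3 + 4.89*z^2 + 0.01*z + 7.35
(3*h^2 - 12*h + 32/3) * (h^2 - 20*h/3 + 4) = 3*h^4 - 32*h^3 + 308*h^2/3 - 1072*h/9 + 128/3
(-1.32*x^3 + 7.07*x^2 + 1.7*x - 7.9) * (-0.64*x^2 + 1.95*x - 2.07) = 0.8448*x^5 - 7.0988*x^4 + 15.4309*x^3 - 6.2639*x^2 - 18.924*x + 16.353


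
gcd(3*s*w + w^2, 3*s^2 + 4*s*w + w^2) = 3*s + w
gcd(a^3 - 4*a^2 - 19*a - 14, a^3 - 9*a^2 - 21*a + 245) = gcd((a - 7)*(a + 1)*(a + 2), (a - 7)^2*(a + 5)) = a - 7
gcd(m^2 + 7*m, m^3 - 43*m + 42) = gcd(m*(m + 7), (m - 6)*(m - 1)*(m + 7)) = m + 7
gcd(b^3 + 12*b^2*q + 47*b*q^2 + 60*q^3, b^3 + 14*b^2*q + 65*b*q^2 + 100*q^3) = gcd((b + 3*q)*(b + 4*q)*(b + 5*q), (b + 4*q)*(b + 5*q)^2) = b^2 + 9*b*q + 20*q^2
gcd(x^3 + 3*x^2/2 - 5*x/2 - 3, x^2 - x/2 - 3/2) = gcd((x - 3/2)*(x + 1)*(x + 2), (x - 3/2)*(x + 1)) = x^2 - x/2 - 3/2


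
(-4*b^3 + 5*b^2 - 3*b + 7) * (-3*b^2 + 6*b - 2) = 12*b^5 - 39*b^4 + 47*b^3 - 49*b^2 + 48*b - 14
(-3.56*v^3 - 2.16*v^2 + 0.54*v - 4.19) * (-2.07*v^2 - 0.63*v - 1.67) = 7.3692*v^5 + 6.714*v^4 + 6.1882*v^3 + 11.9403*v^2 + 1.7379*v + 6.9973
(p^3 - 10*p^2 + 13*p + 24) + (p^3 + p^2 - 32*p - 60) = 2*p^3 - 9*p^2 - 19*p - 36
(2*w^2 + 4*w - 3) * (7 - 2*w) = -4*w^3 + 6*w^2 + 34*w - 21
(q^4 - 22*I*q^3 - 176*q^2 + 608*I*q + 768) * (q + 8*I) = q^5 - 14*I*q^4 - 800*I*q^2 - 4096*q + 6144*I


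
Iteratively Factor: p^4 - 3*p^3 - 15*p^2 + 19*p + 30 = (p - 2)*(p^3 - p^2 - 17*p - 15) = (p - 2)*(p + 3)*(p^2 - 4*p - 5) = (p - 5)*(p - 2)*(p + 3)*(p + 1)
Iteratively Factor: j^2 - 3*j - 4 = (j + 1)*(j - 4)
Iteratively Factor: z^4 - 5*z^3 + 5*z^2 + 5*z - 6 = (z + 1)*(z^3 - 6*z^2 + 11*z - 6) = (z - 1)*(z + 1)*(z^2 - 5*z + 6) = (z - 2)*(z - 1)*(z + 1)*(z - 3)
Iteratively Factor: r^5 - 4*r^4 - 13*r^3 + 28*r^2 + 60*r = (r + 2)*(r^4 - 6*r^3 - r^2 + 30*r) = (r - 3)*(r + 2)*(r^3 - 3*r^2 - 10*r) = r*(r - 3)*(r + 2)*(r^2 - 3*r - 10) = r*(r - 5)*(r - 3)*(r + 2)*(r + 2)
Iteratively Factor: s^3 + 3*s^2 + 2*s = (s)*(s^2 + 3*s + 2) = s*(s + 2)*(s + 1)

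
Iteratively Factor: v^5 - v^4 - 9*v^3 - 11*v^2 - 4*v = (v + 1)*(v^4 - 2*v^3 - 7*v^2 - 4*v) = (v - 4)*(v + 1)*(v^3 + 2*v^2 + v) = v*(v - 4)*(v + 1)*(v^2 + 2*v + 1) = v*(v - 4)*(v + 1)^2*(v + 1)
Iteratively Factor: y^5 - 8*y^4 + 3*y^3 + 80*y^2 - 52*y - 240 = (y - 5)*(y^4 - 3*y^3 - 12*y^2 + 20*y + 48) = (y - 5)*(y - 4)*(y^3 + y^2 - 8*y - 12) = (y - 5)*(y - 4)*(y + 2)*(y^2 - y - 6) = (y - 5)*(y - 4)*(y - 3)*(y + 2)*(y + 2)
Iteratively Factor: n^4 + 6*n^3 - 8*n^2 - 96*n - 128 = (n + 4)*(n^3 + 2*n^2 - 16*n - 32) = (n + 4)^2*(n^2 - 2*n - 8) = (n - 4)*(n + 4)^2*(n + 2)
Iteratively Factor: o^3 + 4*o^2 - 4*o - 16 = (o - 2)*(o^2 + 6*o + 8) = (o - 2)*(o + 4)*(o + 2)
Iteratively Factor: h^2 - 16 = (h - 4)*(h + 4)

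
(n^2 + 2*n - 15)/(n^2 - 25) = (n - 3)/(n - 5)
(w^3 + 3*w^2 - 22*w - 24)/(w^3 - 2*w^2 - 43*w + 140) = (w^2 + 7*w + 6)/(w^2 + 2*w - 35)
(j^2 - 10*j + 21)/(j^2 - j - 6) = (j - 7)/(j + 2)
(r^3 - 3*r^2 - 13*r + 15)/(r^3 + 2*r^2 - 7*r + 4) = (r^2 - 2*r - 15)/(r^2 + 3*r - 4)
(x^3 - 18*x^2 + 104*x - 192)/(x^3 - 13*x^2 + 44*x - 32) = (x - 6)/(x - 1)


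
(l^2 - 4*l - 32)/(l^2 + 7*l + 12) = (l - 8)/(l + 3)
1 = 1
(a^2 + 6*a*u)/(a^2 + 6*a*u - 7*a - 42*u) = a/(a - 7)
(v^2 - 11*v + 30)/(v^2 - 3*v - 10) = (v - 6)/(v + 2)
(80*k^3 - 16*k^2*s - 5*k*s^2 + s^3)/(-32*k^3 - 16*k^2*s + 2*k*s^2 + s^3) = (-5*k + s)/(2*k + s)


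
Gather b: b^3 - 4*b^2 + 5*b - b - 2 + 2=b^3 - 4*b^2 + 4*b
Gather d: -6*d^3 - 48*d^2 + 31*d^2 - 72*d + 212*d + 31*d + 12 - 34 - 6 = -6*d^3 - 17*d^2 + 171*d - 28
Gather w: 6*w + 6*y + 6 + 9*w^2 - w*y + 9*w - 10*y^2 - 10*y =9*w^2 + w*(15 - y) - 10*y^2 - 4*y + 6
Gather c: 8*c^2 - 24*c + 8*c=8*c^2 - 16*c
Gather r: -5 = -5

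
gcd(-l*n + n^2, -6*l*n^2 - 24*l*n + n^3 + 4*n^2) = n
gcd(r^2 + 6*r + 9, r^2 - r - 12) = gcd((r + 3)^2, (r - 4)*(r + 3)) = r + 3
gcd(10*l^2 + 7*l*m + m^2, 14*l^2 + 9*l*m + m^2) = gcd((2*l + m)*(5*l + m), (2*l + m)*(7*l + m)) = 2*l + m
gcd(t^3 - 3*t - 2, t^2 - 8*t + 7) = 1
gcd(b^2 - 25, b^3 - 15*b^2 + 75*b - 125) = b - 5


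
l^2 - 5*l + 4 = (l - 4)*(l - 1)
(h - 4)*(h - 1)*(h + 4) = h^3 - h^2 - 16*h + 16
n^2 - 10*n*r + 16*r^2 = (n - 8*r)*(n - 2*r)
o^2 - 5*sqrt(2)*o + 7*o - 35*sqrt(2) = (o + 7)*(o - 5*sqrt(2))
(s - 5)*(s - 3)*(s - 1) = s^3 - 9*s^2 + 23*s - 15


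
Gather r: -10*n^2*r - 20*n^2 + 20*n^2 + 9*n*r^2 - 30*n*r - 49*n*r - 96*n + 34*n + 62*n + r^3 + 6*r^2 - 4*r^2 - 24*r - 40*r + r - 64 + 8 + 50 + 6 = r^3 + r^2*(9*n + 2) + r*(-10*n^2 - 79*n - 63)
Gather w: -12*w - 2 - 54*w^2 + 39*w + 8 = -54*w^2 + 27*w + 6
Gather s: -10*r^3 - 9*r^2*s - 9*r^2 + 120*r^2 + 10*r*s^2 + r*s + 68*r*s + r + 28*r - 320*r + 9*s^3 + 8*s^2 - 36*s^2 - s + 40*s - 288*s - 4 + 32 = -10*r^3 + 111*r^2 - 291*r + 9*s^3 + s^2*(10*r - 28) + s*(-9*r^2 + 69*r - 249) + 28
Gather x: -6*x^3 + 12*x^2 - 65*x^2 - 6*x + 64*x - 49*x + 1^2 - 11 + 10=-6*x^3 - 53*x^2 + 9*x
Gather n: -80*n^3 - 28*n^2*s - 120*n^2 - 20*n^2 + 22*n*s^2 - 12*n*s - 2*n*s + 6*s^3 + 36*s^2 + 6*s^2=-80*n^3 + n^2*(-28*s - 140) + n*(22*s^2 - 14*s) + 6*s^3 + 42*s^2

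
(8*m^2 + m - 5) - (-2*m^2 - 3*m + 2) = 10*m^2 + 4*m - 7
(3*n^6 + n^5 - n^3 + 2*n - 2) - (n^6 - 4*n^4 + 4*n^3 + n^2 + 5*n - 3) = 2*n^6 + n^5 + 4*n^4 - 5*n^3 - n^2 - 3*n + 1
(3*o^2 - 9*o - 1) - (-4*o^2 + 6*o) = 7*o^2 - 15*o - 1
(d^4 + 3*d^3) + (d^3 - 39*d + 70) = d^4 + 4*d^3 - 39*d + 70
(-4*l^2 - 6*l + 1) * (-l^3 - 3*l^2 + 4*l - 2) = 4*l^5 + 18*l^4 + l^3 - 19*l^2 + 16*l - 2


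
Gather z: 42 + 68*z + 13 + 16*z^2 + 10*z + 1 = 16*z^2 + 78*z + 56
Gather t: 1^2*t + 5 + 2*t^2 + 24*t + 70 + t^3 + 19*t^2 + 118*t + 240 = t^3 + 21*t^2 + 143*t + 315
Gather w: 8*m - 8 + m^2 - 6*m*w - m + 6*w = m^2 + 7*m + w*(6 - 6*m) - 8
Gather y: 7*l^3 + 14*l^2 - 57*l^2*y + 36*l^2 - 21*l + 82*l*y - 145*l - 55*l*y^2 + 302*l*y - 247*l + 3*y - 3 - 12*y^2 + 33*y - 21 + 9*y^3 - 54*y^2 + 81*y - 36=7*l^3 + 50*l^2 - 413*l + 9*y^3 + y^2*(-55*l - 66) + y*(-57*l^2 + 384*l + 117) - 60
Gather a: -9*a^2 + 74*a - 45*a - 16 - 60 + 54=-9*a^2 + 29*a - 22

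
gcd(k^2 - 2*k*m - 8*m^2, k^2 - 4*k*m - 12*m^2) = k + 2*m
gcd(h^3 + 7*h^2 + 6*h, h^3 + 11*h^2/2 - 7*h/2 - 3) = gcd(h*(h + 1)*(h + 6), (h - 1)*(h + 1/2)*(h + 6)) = h + 6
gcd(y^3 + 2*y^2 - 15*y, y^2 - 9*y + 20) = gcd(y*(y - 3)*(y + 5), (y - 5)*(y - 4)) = 1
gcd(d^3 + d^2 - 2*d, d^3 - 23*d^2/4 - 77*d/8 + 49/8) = 1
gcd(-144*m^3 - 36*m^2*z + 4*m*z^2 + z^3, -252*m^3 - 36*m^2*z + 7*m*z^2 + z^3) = -36*m^2 + z^2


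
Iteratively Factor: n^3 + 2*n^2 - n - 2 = (n + 2)*(n^2 - 1) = (n - 1)*(n + 2)*(n + 1)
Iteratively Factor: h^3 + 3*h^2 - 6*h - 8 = (h + 1)*(h^2 + 2*h - 8) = (h + 1)*(h + 4)*(h - 2)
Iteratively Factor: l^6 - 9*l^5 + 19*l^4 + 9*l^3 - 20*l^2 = (l - 4)*(l^5 - 5*l^4 - l^3 + 5*l^2) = (l - 5)*(l - 4)*(l^4 - l^2) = (l - 5)*(l - 4)*(l + 1)*(l^3 - l^2) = l*(l - 5)*(l - 4)*(l + 1)*(l^2 - l) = l^2*(l - 5)*(l - 4)*(l + 1)*(l - 1)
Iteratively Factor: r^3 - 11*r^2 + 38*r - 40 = (r - 5)*(r^2 - 6*r + 8) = (r - 5)*(r - 4)*(r - 2)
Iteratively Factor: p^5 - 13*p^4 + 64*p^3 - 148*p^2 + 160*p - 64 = (p - 2)*(p^4 - 11*p^3 + 42*p^2 - 64*p + 32) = (p - 4)*(p - 2)*(p^3 - 7*p^2 + 14*p - 8) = (p - 4)*(p - 2)*(p - 1)*(p^2 - 6*p + 8) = (p - 4)^2*(p - 2)*(p - 1)*(p - 2)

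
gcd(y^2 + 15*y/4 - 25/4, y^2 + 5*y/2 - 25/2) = y + 5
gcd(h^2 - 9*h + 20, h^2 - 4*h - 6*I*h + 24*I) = h - 4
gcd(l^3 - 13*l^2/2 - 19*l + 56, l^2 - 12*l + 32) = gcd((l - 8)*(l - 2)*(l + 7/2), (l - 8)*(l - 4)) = l - 8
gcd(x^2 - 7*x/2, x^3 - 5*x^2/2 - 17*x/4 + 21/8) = x - 7/2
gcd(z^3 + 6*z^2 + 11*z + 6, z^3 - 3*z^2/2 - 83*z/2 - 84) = z + 3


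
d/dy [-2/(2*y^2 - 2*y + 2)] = (2*y - 1)/(y^2 - y + 1)^2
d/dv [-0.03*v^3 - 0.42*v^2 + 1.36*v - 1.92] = -0.09*v^2 - 0.84*v + 1.36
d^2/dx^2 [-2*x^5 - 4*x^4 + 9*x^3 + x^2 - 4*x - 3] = -40*x^3 - 48*x^2 + 54*x + 2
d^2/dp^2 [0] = 0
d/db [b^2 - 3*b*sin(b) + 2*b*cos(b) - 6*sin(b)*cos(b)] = -2*b*sin(b) - 3*b*cos(b) + 2*b - 3*sin(b) + 2*cos(b) - 6*cos(2*b)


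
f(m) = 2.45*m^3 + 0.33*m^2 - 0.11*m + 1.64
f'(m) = 7.35*m^2 + 0.66*m - 0.11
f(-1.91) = -14.02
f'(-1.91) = 25.44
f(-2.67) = -42.35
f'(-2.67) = 50.53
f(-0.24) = 1.65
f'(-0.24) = 0.15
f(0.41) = 1.82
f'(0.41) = 1.40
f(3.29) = 92.10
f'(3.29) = 81.62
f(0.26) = 1.68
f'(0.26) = 0.56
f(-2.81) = -49.81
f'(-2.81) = 56.07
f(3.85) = 145.92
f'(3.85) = 111.38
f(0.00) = 1.64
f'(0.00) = -0.11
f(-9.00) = -1756.69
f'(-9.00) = 589.30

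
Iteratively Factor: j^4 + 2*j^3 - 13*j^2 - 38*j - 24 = (j + 1)*(j^3 + j^2 - 14*j - 24) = (j - 4)*(j + 1)*(j^2 + 5*j + 6) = (j - 4)*(j + 1)*(j + 3)*(j + 2)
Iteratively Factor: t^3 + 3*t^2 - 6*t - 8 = (t + 4)*(t^2 - t - 2) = (t + 1)*(t + 4)*(t - 2)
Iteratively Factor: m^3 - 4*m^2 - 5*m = (m - 5)*(m^2 + m) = m*(m - 5)*(m + 1)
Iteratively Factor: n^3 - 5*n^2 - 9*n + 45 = (n - 3)*(n^2 - 2*n - 15) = (n - 5)*(n - 3)*(n + 3)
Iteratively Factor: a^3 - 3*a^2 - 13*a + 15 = (a - 1)*(a^2 - 2*a - 15) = (a - 5)*(a - 1)*(a + 3)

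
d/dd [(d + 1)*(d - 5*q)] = 2*d - 5*q + 1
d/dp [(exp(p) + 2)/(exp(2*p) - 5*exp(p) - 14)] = -exp(p)/(exp(2*p) - 14*exp(p) + 49)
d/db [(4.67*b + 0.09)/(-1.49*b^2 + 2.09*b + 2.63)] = (6.9583*b^2 + 0.2682*b + 12.094)/(2.2201*b^4 - 6.2282*b^3 - 3.4693*b^2 + 10.9934*b + 6.9169)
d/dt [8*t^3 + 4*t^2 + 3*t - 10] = 24*t^2 + 8*t + 3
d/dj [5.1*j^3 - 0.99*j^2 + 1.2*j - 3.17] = 15.3*j^2 - 1.98*j + 1.2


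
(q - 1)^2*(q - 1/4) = q^3 - 9*q^2/4 + 3*q/2 - 1/4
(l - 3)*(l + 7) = l^2 + 4*l - 21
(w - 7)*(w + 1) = w^2 - 6*w - 7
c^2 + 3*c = c*(c + 3)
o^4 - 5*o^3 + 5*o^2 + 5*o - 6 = (o - 3)*(o - 2)*(o - 1)*(o + 1)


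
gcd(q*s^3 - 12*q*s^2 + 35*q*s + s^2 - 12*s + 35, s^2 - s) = 1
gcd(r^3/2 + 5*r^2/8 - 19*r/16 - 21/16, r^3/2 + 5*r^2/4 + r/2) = 1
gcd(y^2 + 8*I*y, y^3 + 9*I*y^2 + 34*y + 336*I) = y + 8*I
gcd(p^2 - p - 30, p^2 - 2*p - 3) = 1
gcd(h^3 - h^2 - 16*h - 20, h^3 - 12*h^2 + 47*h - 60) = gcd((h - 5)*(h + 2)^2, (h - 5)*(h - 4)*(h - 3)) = h - 5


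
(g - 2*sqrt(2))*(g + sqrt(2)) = g^2 - sqrt(2)*g - 4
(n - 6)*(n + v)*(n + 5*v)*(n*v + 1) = n^4*v + 6*n^3*v^2 - 6*n^3*v + n^3 + 5*n^2*v^3 - 36*n^2*v^2 + 6*n^2*v - 6*n^2 - 30*n*v^3 + 5*n*v^2 - 36*n*v - 30*v^2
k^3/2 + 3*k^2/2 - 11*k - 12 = (k/2 + 1/2)*(k - 4)*(k + 6)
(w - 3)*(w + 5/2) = w^2 - w/2 - 15/2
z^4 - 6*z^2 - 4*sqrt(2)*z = z*(z - 2*sqrt(2))*(z + sqrt(2))^2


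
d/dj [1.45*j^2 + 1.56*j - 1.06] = 2.9*j + 1.56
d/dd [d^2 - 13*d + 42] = 2*d - 13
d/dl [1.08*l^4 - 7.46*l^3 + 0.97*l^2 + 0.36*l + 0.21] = 4.32*l^3 - 22.38*l^2 + 1.94*l + 0.36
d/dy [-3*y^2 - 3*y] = -6*y - 3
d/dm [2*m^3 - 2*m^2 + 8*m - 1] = 6*m^2 - 4*m + 8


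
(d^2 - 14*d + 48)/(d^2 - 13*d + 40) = (d - 6)/(d - 5)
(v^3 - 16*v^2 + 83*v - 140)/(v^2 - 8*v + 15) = (v^2 - 11*v + 28)/(v - 3)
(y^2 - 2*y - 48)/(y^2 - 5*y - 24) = (y + 6)/(y + 3)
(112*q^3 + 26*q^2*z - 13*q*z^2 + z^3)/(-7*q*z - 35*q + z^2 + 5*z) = (-16*q^2 - 6*q*z + z^2)/(z + 5)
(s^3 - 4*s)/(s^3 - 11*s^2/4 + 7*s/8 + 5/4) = 8*s*(s + 2)/(8*s^2 - 6*s - 5)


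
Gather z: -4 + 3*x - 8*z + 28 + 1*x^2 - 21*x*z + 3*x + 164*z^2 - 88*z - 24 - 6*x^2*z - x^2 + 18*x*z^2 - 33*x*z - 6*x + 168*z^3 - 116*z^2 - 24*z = 168*z^3 + z^2*(18*x + 48) + z*(-6*x^2 - 54*x - 120)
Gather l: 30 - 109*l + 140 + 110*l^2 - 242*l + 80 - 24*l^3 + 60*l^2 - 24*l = -24*l^3 + 170*l^2 - 375*l + 250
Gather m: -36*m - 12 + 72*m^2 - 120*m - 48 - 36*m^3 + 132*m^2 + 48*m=-36*m^3 + 204*m^2 - 108*m - 60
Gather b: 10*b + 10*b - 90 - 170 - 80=20*b - 340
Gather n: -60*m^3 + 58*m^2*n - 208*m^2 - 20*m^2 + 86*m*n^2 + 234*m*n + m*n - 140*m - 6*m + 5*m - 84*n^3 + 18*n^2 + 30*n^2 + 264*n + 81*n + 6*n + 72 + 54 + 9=-60*m^3 - 228*m^2 - 141*m - 84*n^3 + n^2*(86*m + 48) + n*(58*m^2 + 235*m + 351) + 135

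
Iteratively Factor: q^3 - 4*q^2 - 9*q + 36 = (q - 3)*(q^2 - q - 12) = (q - 4)*(q - 3)*(q + 3)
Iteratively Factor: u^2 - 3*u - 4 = (u + 1)*(u - 4)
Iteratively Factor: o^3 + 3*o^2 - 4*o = (o + 4)*(o^2 - o) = o*(o + 4)*(o - 1)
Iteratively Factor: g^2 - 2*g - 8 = (g - 4)*(g + 2)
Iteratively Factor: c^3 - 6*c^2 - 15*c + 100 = (c - 5)*(c^2 - c - 20) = (c - 5)^2*(c + 4)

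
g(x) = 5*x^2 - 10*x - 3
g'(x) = 10*x - 10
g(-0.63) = 5.28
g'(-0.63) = -16.30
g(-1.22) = 16.64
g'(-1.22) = -22.20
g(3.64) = 26.85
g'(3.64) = 26.40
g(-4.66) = 152.18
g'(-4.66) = -56.60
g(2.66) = 5.78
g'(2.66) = 16.60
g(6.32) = 133.51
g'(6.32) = 53.20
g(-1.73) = 29.26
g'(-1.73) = -27.30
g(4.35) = 48.11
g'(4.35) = 33.50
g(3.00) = 12.00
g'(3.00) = 20.00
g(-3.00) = 72.00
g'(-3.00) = -40.00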